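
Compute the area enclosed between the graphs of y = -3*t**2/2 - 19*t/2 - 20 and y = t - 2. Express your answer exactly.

Set the curves equal: -3*t**2/2 - 19*t/2 - 20 = t - 2, so -3*t**2/2 - 21*t/2 - 18 = 0, which factors as -3*(t + 3)*(t + 4)/2 = 0. The curves meet at t = -4, -3.
On [-4, -3], y = -3*t**2/2 - 19*t/2 - 20 is on top; that piece has area ∫[-4,-3] (-3*t**2/2 - 21*t/2 - 18) dt = 1/4.

1/4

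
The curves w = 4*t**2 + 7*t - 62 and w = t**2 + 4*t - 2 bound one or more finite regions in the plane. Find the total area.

Set the curves equal: 4*t**2 + 7*t - 62 = t**2 + 4*t - 2, so 3*t**2 + 3*t - 60 = 0, which factors as 3*(t - 4)*(t + 5) = 0. The curves meet at t = -5, 4.
On [-5, 4], w = t**2 + 4*t - 2 is on top; that piece has area ∫[-5,4] (-(3*t**2 + 3*t - 60)) dt = 729/2.

729/2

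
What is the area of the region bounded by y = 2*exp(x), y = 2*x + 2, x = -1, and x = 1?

-4 - 2*exp(-1) + 2*exp(1)

On [-1, 1], (2*exp(x)) - (2*x + 2) = -2*x + 2*exp(x) - 2 is ≥ 0 throughout, so the area is a single integral of |-2*x + 2*exp(x) - 2|.
∫[-1,1] (-2*x + 2*exp(x) - 2) dx = -4 - 2*exp(-1) + 2*exp(1).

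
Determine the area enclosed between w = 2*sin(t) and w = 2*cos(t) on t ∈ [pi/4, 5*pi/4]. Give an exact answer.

4*sqrt(2)

On [pi/4, 5*pi/4], (2*sin(t)) - (2*cos(t)) = 2*sin(t) - 2*cos(t) is ≥ 0 throughout, so the area is a single integral of |2*sin(t) - 2*cos(t)|.
∫[pi/4,5*pi/4] (2*sin(t) - 2*cos(t)) dt = 4*sqrt(2).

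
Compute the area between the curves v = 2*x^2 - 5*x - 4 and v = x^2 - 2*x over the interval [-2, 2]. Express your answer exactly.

The difference (2*x^2 - 5*x - 4) - (x^2 - 2*x) = x^2 - 3*x - 4 changes sign at x = -1 inside [-2, 2], so split the integral there.
∫[-2,-1] (x^2 - 3*x - 4) dx = 17/6.
∫[-1,2] (x^2 - 3*x - 4) dx = -27/2; the area of that piece is 27/2.
Total area = 17/6 + 27/2 = 49/3.

49/3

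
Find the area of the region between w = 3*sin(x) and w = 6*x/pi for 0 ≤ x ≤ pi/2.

3 - 3*pi/4

On [0, pi/2], (3*sin(x)) - (6*x/pi) = -6*x/pi + 3*sin(x) is ≥ 0 throughout, so the area is a single integral of |-6*x/pi + 3*sin(x)|.
∫[0,pi/2] (-6*x/pi + 3*sin(x)) dx = 3 - 3*pi/4.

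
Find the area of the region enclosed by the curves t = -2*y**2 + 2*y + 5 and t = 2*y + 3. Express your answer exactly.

Both boundary curves give t as a function of y, so integrate with respect to y. Setting them equal: -2*y**2 + 2 = 0, i.e. -2*(y - 1)*(y + 1) = 0, so they meet at y = -1, 1.
For y in [-1, 1], t = -2*y**2 + 2*y + 5 is on the right; area = ∫[-1,1] (-2*y**2 + 2) dy = 8/3.

8/3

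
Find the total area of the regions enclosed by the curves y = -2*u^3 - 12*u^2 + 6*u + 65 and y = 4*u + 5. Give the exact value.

Set the curves equal: -2*u^3 - 12*u^2 + 6*u + 65 = 4*u + 5, so -2*u^3 - 12*u^2 + 2*u + 60 = 0, which factors as -2*(u - 2)*(u + 3)*(u + 5) = 0. The curves meet at u = -5, -3, 2.
On [-5, -3], y = 4*u + 5 is on top; that piece has area ∫[-5,-3] (-(-2*u^3 - 12*u^2 + 2*u + 60)) du = 16.
On [-3, 2], y = -2*u^3 - 12*u^2 + 6*u + 65 is on top; that piece has area ∫[-3,2] (-2*u^3 - 12*u^2 + 2*u + 60) du = 375/2.
Total enclosed area = 16 + 375/2 = 407/2.

407/2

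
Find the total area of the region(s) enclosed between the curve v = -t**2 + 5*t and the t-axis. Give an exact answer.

125/6

The curve meets the t-axis where -t**2 + 5*t = 0, i.e. -t*(t - 5) = 0, at t = 0, 5.
On [0, 5] the curve lies above the axis; ∫[0,5] (-t**2 + 5*t) dt = 125/6, giving area 125/6.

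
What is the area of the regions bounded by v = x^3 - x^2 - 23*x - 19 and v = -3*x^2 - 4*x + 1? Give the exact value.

Set the curves equal: x^3 - x^2 - 23*x - 19 = -3*x^2 - 4*x + 1, so x^3 + 2*x^2 - 19*x - 20 = 0, which factors as (x - 4)*(x + 1)*(x + 5) = 0. The curves meet at x = -5, -1, 4.
On [-5, -1], v = x^3 - x^2 - 23*x - 19 is on top; that piece has area ∫[-5,-1] (x^3 + 2*x^2 - 19*x - 20) dx = 224/3.
On [-1, 4], v = -3*x^2 - 4*x + 1 is on top; that piece has area ∫[-1,4] (-(x^3 + 2*x^2 - 19*x - 20)) dx = 1625/12.
Total enclosed area = 224/3 + 1625/12 = 2521/12.

2521/12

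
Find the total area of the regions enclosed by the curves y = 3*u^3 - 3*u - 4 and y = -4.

Set the curves equal: 3*u^3 - 3*u - 4 = -4, so 3*u^3 - 3*u = 0, which factors as 3*u*(u - 1)*(u + 1) = 0. The curves meet at u = -1, 0, 1.
On [-1, 0], y = 3*u^3 - 3*u - 4 is on top; that piece has area ∫[-1,0] (3*u^3 - 3*u) du = 3/4.
On [0, 1], y = -4 is on top; that piece has area ∫[0,1] (-(3*u^3 - 3*u)) du = 3/4.
Total enclosed area = 3/4 + 3/4 = 3/2.

3/2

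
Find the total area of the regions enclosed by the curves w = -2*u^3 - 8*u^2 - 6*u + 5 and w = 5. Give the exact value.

37/6

Set the curves equal: -2*u^3 - 8*u^2 - 6*u + 5 = 5, so -2*u^3 - 8*u^2 - 6*u = 0, which factors as -2*u*(u + 1)*(u + 3) = 0. The curves meet at u = -3, -1, 0.
On [-3, -1], w = 5 is on top; that piece has area ∫[-3,-1] (-(-2*u^3 - 8*u^2 - 6*u)) du = 16/3.
On [-1, 0], w = -2*u^3 - 8*u^2 - 6*u + 5 is on top; that piece has area ∫[-1,0] (-2*u^3 - 8*u^2 - 6*u) du = 5/6.
Total enclosed area = 16/3 + 5/6 = 37/6.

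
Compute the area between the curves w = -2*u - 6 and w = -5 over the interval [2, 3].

On [2, 3], (-2*u - 6) - (-5) = -2*u - 1 is ≤ 0 throughout, so the area is a single integral of |-2*u - 1|.
∫[2,3] (-2*u - 1) du = -6; the area of that piece is 6.

6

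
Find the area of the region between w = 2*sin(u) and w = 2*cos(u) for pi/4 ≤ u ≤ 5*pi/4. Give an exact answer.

On [pi/4, 5*pi/4], (2*sin(u)) - (2*cos(u)) = 2*sin(u) - 2*cos(u) is ≥ 0 throughout, so the area is a single integral of |2*sin(u) - 2*cos(u)|.
∫[pi/4,5*pi/4] (2*sin(u) - 2*cos(u)) du = 4*sqrt(2).

4*sqrt(2)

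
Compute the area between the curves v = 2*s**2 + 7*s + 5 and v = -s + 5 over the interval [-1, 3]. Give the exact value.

The difference (2*s**2 + 7*s + 5) - (-s + 5) = 2*s**2 + 8*s changes sign at s = 0 inside [-1, 3], so split the integral there.
∫[-1,0] (2*s**2 + 8*s) ds = -10/3; the area of that piece is 10/3.
∫[0,3] (2*s**2 + 8*s) ds = 54.
Total area = 10/3 + 54 = 172/3.

172/3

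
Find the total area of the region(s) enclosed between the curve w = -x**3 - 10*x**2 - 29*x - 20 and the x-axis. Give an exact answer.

71/6

The curve meets the x-axis where -x**3 - 10*x**2 - 29*x - 20 = 0, i.e. -(x + 1)*(x + 4)*(x + 5) = 0, at x = -5, -4, -1.
On [-5, -4] the curve lies below the axis; ∫[-5,-4] (-x**3 - 10*x**2 - 29*x - 20) dx = -7/12, giving area 7/12.
On [-4, -1] the curve lies above the axis; ∫[-4,-1] (-x**3 - 10*x**2 - 29*x - 20) dx = 45/4, giving area 45/4.
Total area = 7/12 + 45/4 = 71/6.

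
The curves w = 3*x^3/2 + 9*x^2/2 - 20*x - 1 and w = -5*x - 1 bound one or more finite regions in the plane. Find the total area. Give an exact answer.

1221/8

Set the curves equal: 3*x^3/2 + 9*x^2/2 - 20*x - 1 = -5*x - 1, so 3*x^3/2 + 9*x^2/2 - 15*x = 0, which factors as 3*x*(x - 2)*(x + 5)/2 = 0. The curves meet at x = -5, 0, 2.
On [-5, 0], w = 3*x^3/2 + 9*x^2/2 - 20*x - 1 is on top; that piece has area ∫[-5,0] (3*x^3/2 + 9*x^2/2 - 15*x) dx = 1125/8.
On [0, 2], w = -5*x - 1 is on top; that piece has area ∫[0,2] (-(3*x^3/2 + 9*x^2/2 - 15*x)) dx = 12.
Total enclosed area = 1125/8 + 12 = 1221/8.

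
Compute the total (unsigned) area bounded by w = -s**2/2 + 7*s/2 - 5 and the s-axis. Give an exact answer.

The curve meets the s-axis where -s**2/2 + 7*s/2 - 5 = 0, i.e. -(s - 5)*(s - 2)/2 = 0, at s = 2, 5.
On [2, 5] the curve lies above the axis; ∫[2,5] (-s**2/2 + 7*s/2 - 5) ds = 9/4, giving area 9/4.

9/4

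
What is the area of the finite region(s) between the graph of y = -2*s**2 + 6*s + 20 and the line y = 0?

343/3

The curve meets the s-axis where -2*s**2 + 6*s + 20 = 0, i.e. -2*(s - 5)*(s + 2) = 0, at s = -2, 5.
On [-2, 5] the curve lies above the axis; ∫[-2,5] (-2*s**2 + 6*s + 20) ds = 343/3, giving area 343/3.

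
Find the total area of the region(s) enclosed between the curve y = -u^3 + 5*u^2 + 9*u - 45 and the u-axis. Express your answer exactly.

568/3

The curve meets the u-axis where -u^3 + 5*u^2 + 9*u - 45 = 0, i.e. -(u - 5)*(u - 3)*(u + 3) = 0, at u = -3, 3, 5.
On [-3, 3] the curve lies below the axis; ∫[-3,3] (-u^3 + 5*u^2 + 9*u - 45) du = -180, giving area 180.
On [3, 5] the curve lies above the axis; ∫[3,5] (-u^3 + 5*u^2 + 9*u - 45) du = 28/3, giving area 28/3.
Total area = 180 + 28/3 = 568/3.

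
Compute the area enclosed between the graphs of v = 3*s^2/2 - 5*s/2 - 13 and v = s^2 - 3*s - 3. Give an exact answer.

243/4

Set the curves equal: 3*s^2/2 - 5*s/2 - 13 = s^2 - 3*s - 3, so s^2/2 + s/2 - 10 = 0, which factors as (s - 4)*(s + 5)/2 = 0. The curves meet at s = -5, 4.
On [-5, 4], v = s^2 - 3*s - 3 is on top; that piece has area ∫[-5,4] (-(s^2/2 + s/2 - 10)) ds = 243/4.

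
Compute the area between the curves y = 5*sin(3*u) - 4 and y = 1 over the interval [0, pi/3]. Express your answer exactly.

-10/3 + 5*pi/3

On [0, pi/3], (5*sin(3*u) - 4) - (1) = 5*sin(3*u) - 5 is ≤ 0 throughout, so the area is a single integral of |5*sin(3*u) - 5|.
∫[0,pi/3] (5*sin(3*u) - 5) du = 10/3 - 5*pi/3; the area of that piece is -10/3 + 5*pi/3.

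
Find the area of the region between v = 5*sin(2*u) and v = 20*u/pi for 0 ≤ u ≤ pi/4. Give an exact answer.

5/2 - 5*pi/8

On [0, pi/4], (5*sin(2*u)) - (20*u/pi) = -20*u/pi + 5*sin(2*u) is ≥ 0 throughout, so the area is a single integral of |-20*u/pi + 5*sin(2*u)|.
∫[0,pi/4] (-20*u/pi + 5*sin(2*u)) du = 5/2 - 5*pi/8.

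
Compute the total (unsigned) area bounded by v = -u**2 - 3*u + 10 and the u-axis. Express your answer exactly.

343/6

The curve meets the u-axis where -u**2 - 3*u + 10 = 0, i.e. -(u - 2)*(u + 5) = 0, at u = -5, 2.
On [-5, 2] the curve lies above the axis; ∫[-5,2] (-u**2 - 3*u + 10) du = 343/6, giving area 343/6.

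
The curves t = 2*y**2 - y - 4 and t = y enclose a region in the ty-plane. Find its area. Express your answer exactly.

Both boundary curves give t as a function of y, so integrate with respect to y. Setting them equal: 2*y**2 - 2*y - 4 = 0, i.e. 2*(y - 2)*(y + 1) = 0, so they meet at y = -1, 2.
For y in [-1, 2], t = 2*y**2 - y - 4 is on the left; area = ∫[-1,2] (-(2*y**2 - 2*y - 4)) dy = 9.

9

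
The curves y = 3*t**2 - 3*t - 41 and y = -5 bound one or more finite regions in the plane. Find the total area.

Set the curves equal: 3*t**2 - 3*t - 41 = -5, so 3*t**2 - 3*t - 36 = 0, which factors as 3*(t - 4)*(t + 3) = 0. The curves meet at t = -3, 4.
On [-3, 4], y = -5 is on top; that piece has area ∫[-3,4] (-(3*t**2 - 3*t - 36)) dt = 343/2.

343/2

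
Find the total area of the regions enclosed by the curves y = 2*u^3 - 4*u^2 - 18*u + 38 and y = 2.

443/3

Set the curves equal: 2*u^3 - 4*u^2 - 18*u + 38 = 2, so 2*u^3 - 4*u^2 - 18*u + 36 = 0, which factors as 2*(u - 3)*(u - 2)*(u + 3) = 0. The curves meet at u = -3, 2, 3.
On [-3, 2], y = 2*u^3 - 4*u^2 - 18*u + 38 is on top; that piece has area ∫[-3,2] (2*u^3 - 4*u^2 - 18*u + 36) du = 875/6.
On [2, 3], y = 2 is on top; that piece has area ∫[2,3] (-(2*u^3 - 4*u^2 - 18*u + 36)) du = 11/6.
Total enclosed area = 875/6 + 11/6 = 443/3.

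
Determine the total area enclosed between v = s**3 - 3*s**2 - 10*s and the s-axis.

407/4

The curve meets the s-axis where s**3 - 3*s**2 - 10*s = 0, i.e. s*(s - 5)*(s + 2) = 0, at s = -2, 0, 5.
On [-2, 0] the curve lies above the axis; ∫[-2,0] (s**3 - 3*s**2 - 10*s) ds = 8, giving area 8.
On [0, 5] the curve lies below the axis; ∫[0,5] (s**3 - 3*s**2 - 10*s) ds = -375/4, giving area 375/4.
Total area = 8 + 375/4 = 407/4.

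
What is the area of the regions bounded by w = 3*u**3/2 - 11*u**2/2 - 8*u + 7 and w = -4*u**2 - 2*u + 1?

71/4

Set the curves equal: 3*u**3/2 - 11*u**2/2 - 8*u + 7 = -4*u**2 - 2*u + 1, so 3*u**3/2 - 3*u**2/2 - 6*u + 6 = 0, which factors as 3*(u - 2)*(u - 1)*(u + 2)/2 = 0. The curves meet at u = -2, 1, 2.
On [-2, 1], w = 3*u**3/2 - 11*u**2/2 - 8*u + 7 is on top; that piece has area ∫[-2,1] (3*u**3/2 - 3*u**2/2 - 6*u + 6) du = 135/8.
On [1, 2], w = -4*u**2 - 2*u + 1 is on top; that piece has area ∫[1,2] (-(3*u**3/2 - 3*u**2/2 - 6*u + 6)) du = 7/8.
Total enclosed area = 135/8 + 7/8 = 71/4.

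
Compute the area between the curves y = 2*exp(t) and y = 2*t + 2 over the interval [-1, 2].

-9 - 2*exp(-1) + 2*exp(2)

On [-1, 2], (2*exp(t)) - (2*t + 2) = -2*t + 2*exp(t) - 2 is ≥ 0 throughout, so the area is a single integral of |-2*t + 2*exp(t) - 2|.
∫[-1,2] (-2*t + 2*exp(t) - 2) dt = -9 - 2*exp(-1) + 2*exp(2).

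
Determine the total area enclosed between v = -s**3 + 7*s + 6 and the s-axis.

The curve meets the s-axis where -s**3 + 7*s + 6 = 0, i.e. -(s - 3)*(s + 1)*(s + 2) = 0, at s = -2, -1, 3.
On [-2, -1] the curve lies below the axis; ∫[-2,-1] (-s**3 + 7*s + 6) ds = -3/4, giving area 3/4.
On [-1, 3] the curve lies above the axis; ∫[-1,3] (-s**3 + 7*s + 6) ds = 32, giving area 32.
Total area = 3/4 + 32 = 131/4.

131/4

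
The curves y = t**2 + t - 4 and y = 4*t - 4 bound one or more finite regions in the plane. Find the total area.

Set the curves equal: t**2 + t - 4 = 4*t - 4, so t**2 - 3*t = 0, which factors as t*(t - 3) = 0. The curves meet at t = 0, 3.
On [0, 3], y = 4*t - 4 is on top; that piece has area ∫[0,3] (-(t**2 - 3*t)) dt = 9/2.

9/2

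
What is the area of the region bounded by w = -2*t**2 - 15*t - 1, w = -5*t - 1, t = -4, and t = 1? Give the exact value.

43

The difference (-2*t**2 - 15*t - 1) - (-5*t - 1) = -2*t**2 - 10*t changes sign at t = 0 inside [-4, 1], so split the integral there.
∫[-4,0] (-2*t**2 - 10*t) dt = 112/3.
∫[0,1] (-2*t**2 - 10*t) dt = -17/3; the area of that piece is 17/3.
Total area = 112/3 + 17/3 = 43.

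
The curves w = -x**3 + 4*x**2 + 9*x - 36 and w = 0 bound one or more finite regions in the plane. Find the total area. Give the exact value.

Set the curves equal: -x**3 + 4*x**2 + 9*x - 36 = 0, so -x**3 + 4*x**2 + 9*x - 36 = 0, which factors as -(x - 4)*(x - 3)*(x + 3) = 0. The curves meet at x = -3, 3, 4.
On [-3, 3], w = 0 is on top; that piece has area ∫[-3,3] (-(-x**3 + 4*x**2 + 9*x - 36)) dx = 144.
On [3, 4], w = -x**3 + 4*x**2 + 9*x - 36 is on top; that piece has area ∫[3,4] (-x**3 + 4*x**2 + 9*x - 36) dx = 13/12.
Total enclosed area = 144 + 13/12 = 1741/12.

1741/12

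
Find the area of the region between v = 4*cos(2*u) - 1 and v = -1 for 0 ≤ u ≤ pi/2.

4

The difference (4*cos(2*u) - 1) - (-1) = 4*cos(2*u) changes sign at u = pi/4 inside [0, pi/2], so split the integral there.
∫[0,pi/4] (4*cos(2*u)) du = 2.
∫[pi/4,pi/2] (4*cos(2*u)) du = -2; the area of that piece is 2.
Total area = 2 + 2 = 4.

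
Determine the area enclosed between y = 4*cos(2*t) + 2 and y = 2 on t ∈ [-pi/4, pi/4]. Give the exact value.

On [-pi/4, pi/4], (4*cos(2*t) + 2) - (2) = 4*cos(2*t) is ≥ 0 throughout, so the area is a single integral of |4*cos(2*t)|.
∫[-pi/4,pi/4] (4*cos(2*t)) dt = 4.

4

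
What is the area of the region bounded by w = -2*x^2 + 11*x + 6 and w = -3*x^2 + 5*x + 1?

32/3

Set the curves equal: -2*x^2 + 11*x + 6 = -3*x^2 + 5*x + 1, so x^2 + 6*x + 5 = 0, which factors as (x + 1)*(x + 5) = 0. The curves meet at x = -5, -1.
On [-5, -1], w = -3*x^2 + 5*x + 1 is on top; that piece has area ∫[-5,-1] (-(x^2 + 6*x + 5)) dx = 32/3.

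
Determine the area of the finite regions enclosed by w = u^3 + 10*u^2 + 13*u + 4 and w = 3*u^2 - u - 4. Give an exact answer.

Set the curves equal: u^3 + 10*u^2 + 13*u + 4 = 3*u^2 - u - 4, so u^3 + 7*u^2 + 14*u + 8 = 0, which factors as (u + 1)*(u + 2)*(u + 4) = 0. The curves meet at u = -4, -2, -1.
On [-4, -2], w = u^3 + 10*u^2 + 13*u + 4 is on top; that piece has area ∫[-4,-2] (u^3 + 7*u^2 + 14*u + 8) du = 8/3.
On [-2, -1], w = 3*u^2 - u - 4 is on top; that piece has area ∫[-2,-1] (-(u^3 + 7*u^2 + 14*u + 8)) du = 5/12.
Total enclosed area = 8/3 + 5/12 = 37/12.

37/12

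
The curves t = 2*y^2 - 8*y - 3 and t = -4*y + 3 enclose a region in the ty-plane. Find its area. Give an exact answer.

Both boundary curves give t as a function of y, so integrate with respect to y. Setting them equal: 2*y^2 - 4*y - 6 = 0, i.e. 2*(y - 3)*(y + 1) = 0, so they meet at y = -1, 3.
For y in [-1, 3], t = 2*y^2 - 8*y - 3 is on the left; area = ∫[-1,3] (-(2*y^2 - 4*y - 6)) dy = 64/3.

64/3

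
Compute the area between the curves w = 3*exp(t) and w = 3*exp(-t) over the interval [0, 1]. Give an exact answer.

-6 + 3*exp(-1) + 3*exp(1)

On [0, 1], (3*exp(t)) - (3*exp(-t)) = 3*exp(t) - 3*exp(-t) is ≥ 0 throughout, so the area is a single integral of |3*exp(t) - 3*exp(-t)|.
∫[0,1] (3*exp(t) - 3*exp(-t)) dt = -6 + 3*exp(-1) + 3*exp(1).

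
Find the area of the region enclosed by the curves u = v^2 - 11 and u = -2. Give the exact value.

36

Both boundary curves give u as a function of v, so integrate with respect to v. Setting them equal: v^2 - 9 = 0, i.e. (v - 3)*(v + 3) = 0, so they meet at v = -3, 3.
For v in [-3, 3], u = v^2 - 11 is on the left; area = ∫[-3,3] (-(v^2 - 9)) dv = 36.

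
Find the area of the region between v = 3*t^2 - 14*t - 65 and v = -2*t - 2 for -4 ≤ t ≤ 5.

The difference (3*t^2 - 14*t - 65) - (-2*t - 2) = 3*t^2 - 12*t - 63 changes sign at t = -3 inside [-4, 5], so split the integral there.
∫[-4,-3] (3*t^2 - 12*t - 63) dt = 16.
∫[-3,5] (3*t^2 - 12*t - 63) dt = -448; the area of that piece is 448.
Total area = 16 + 448 = 464.

464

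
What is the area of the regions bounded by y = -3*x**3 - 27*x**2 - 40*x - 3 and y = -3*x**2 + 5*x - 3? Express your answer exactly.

253/4

Set the curves equal: -3*x**3 - 27*x**2 - 40*x - 3 = -3*x**2 + 5*x - 3, so -3*x**3 - 24*x**2 - 45*x = 0, which factors as -3*x*(x + 3)*(x + 5) = 0. The curves meet at x = -5, -3, 0.
On [-5, -3], y = -3*x**2 + 5*x - 3 is on top; that piece has area ∫[-5,-3] (-(-3*x**3 - 24*x**2 - 45*x)) dx = 16.
On [-3, 0], y = -3*x**3 - 27*x**2 - 40*x - 3 is on top; that piece has area ∫[-3,0] (-3*x**3 - 24*x**2 - 45*x) dx = 189/4.
Total enclosed area = 16 + 189/4 = 253/4.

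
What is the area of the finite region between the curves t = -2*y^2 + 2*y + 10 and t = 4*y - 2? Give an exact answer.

Both boundary curves give t as a function of y, so integrate with respect to y. Setting them equal: -2*y^2 - 2*y + 12 = 0, i.e. -2*(y - 2)*(y + 3) = 0, so they meet at y = -3, 2.
For y in [-3, 2], t = -2*y^2 + 2*y + 10 is on the right; area = ∫[-3,2] (-2*y^2 - 2*y + 12) dy = 125/3.

125/3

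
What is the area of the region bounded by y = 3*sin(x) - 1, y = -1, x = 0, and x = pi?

6

On [0, pi], (3*sin(x) - 1) - (-1) = 3*sin(x) is ≥ 0 throughout, so the area is a single integral of |3*sin(x)|.
∫[0,pi] (3*sin(x)) dx = 6.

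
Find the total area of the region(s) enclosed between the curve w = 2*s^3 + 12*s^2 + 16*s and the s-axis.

16

The curve meets the s-axis where 2*s^3 + 12*s^2 + 16*s = 0, i.e. 2*s*(s + 2)*(s + 4) = 0, at s = -4, -2, 0.
On [-4, -2] the curve lies above the axis; ∫[-4,-2] (2*s^3 + 12*s^2 + 16*s) ds = 8, giving area 8.
On [-2, 0] the curve lies below the axis; ∫[-2,0] (2*s^3 + 12*s^2 + 16*s) ds = -8, giving area 8.
Total area = 8 + 8 = 16.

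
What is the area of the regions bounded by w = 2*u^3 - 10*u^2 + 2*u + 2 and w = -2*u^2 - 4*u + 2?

37/6

Set the curves equal: 2*u^3 - 10*u^2 + 2*u + 2 = -2*u^2 - 4*u + 2, so 2*u^3 - 8*u^2 + 6*u = 0, which factors as 2*u*(u - 3)*(u - 1) = 0. The curves meet at u = 0, 1, 3.
On [0, 1], w = 2*u^3 - 10*u^2 + 2*u + 2 is on top; that piece has area ∫[0,1] (2*u^3 - 8*u^2 + 6*u) du = 5/6.
On [1, 3], w = -2*u^2 - 4*u + 2 is on top; that piece has area ∫[1,3] (-(2*u^3 - 8*u^2 + 6*u)) du = 16/3.
Total enclosed area = 5/6 + 16/3 = 37/6.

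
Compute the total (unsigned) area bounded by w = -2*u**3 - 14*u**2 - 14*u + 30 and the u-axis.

The curve meets the u-axis where -2*u**3 - 14*u**2 - 14*u + 30 = 0, i.e. -2*(u - 1)*(u + 3)*(u + 5) = 0, at u = -5, -3, 1.
On [-5, -3] the curve lies below the axis; ∫[-5,-3] (-2*u**3 - 14*u**2 - 14*u + 30) du = -40/3, giving area 40/3.
On [-3, 1] the curve lies above the axis; ∫[-3,1] (-2*u**3 - 14*u**2 - 14*u + 30) du = 256/3, giving area 256/3.
Total area = 40/3 + 256/3 = 296/3.

296/3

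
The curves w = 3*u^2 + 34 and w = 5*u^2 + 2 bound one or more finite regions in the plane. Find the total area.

512/3

Set the curves equal: 3*u^2 + 34 = 5*u^2 + 2, so -2*u^2 + 32 = 0, which factors as -2*(u - 4)*(u + 4) = 0. The curves meet at u = -4, 4.
On [-4, 4], w = 3*u^2 + 34 is on top; that piece has area ∫[-4,4] (-2*u^2 + 32) du = 512/3.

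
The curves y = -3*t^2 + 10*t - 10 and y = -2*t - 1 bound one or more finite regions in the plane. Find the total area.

4

Set the curves equal: -3*t^2 + 10*t - 10 = -2*t - 1, so -3*t^2 + 12*t - 9 = 0, which factors as -3*(t - 3)*(t - 1) = 0. The curves meet at t = 1, 3.
On [1, 3], y = -3*t^2 + 10*t - 10 is on top; that piece has area ∫[1,3] (-3*t^2 + 12*t - 9) dt = 4.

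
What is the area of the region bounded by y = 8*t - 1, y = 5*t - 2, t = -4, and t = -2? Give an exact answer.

On [-4, -2], (8*t - 1) - (5*t - 2) = 3*t + 1 is ≤ 0 throughout, so the area is a single integral of |3*t + 1|.
∫[-4,-2] (3*t + 1) dt = -16; the area of that piece is 16.

16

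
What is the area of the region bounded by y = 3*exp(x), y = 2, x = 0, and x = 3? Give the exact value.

On [0, 3], (3*exp(x)) - (2) = 3*exp(x) - 2 is ≥ 0 throughout, so the area is a single integral of |3*exp(x) - 2|.
∫[0,3] (3*exp(x) - 2) dx = -9 + 3*exp(3).

-9 + 3*exp(3)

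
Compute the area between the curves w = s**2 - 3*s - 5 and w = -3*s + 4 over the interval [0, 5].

The difference (s**2 - 3*s - 5) - (-3*s + 4) = s**2 - 9 changes sign at s = 3 inside [0, 5], so split the integral there.
∫[0,3] (s**2 - 9) ds = -18; the area of that piece is 18.
∫[3,5] (s**2 - 9) ds = 44/3.
Total area = 18 + 44/3 = 98/3.

98/3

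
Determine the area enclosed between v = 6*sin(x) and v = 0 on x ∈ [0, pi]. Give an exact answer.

On [0, pi], (6*sin(x)) - (0) = 6*sin(x) is ≥ 0 throughout, so the area is a single integral of |6*sin(x)|.
∫[0,pi] (6*sin(x)) dx = 12.

12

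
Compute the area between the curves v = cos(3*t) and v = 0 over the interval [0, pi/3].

2/3

The difference (cos(3*t)) - (0) = cos(3*t) changes sign at t = pi/6 inside [0, pi/3], so split the integral there.
∫[0,pi/6] (cos(3*t)) dt = 1/3.
∫[pi/6,pi/3] (cos(3*t)) dt = -1/3; the area of that piece is 1/3.
Total area = 1/3 + 1/3 = 2/3.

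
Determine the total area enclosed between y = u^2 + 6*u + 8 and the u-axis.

The curve meets the u-axis where u^2 + 6*u + 8 = 0, i.e. (u + 2)*(u + 4) = 0, at u = -4, -2.
On [-4, -2] the curve lies below the axis; ∫[-4,-2] (u^2 + 6*u + 8) du = -4/3, giving area 4/3.

4/3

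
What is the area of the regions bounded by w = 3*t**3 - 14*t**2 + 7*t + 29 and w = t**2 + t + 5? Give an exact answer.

Set the curves equal: 3*t**3 - 14*t**2 + 7*t + 29 = t**2 + t + 5, so 3*t**3 - 15*t**2 + 6*t + 24 = 0, which factors as 3*(t - 4)*(t - 2)*(t + 1) = 0. The curves meet at t = -1, 2, 4.
On [-1, 2], w = 3*t**3 - 14*t**2 + 7*t + 29 is on top; that piece has area ∫[-1,2] (3*t**3 - 15*t**2 + 6*t + 24) dt = 189/4.
On [2, 4], w = t**2 + t + 5 is on top; that piece has area ∫[2,4] (-(3*t**3 - 15*t**2 + 6*t + 24)) dt = 16.
Total enclosed area = 189/4 + 16 = 253/4.

253/4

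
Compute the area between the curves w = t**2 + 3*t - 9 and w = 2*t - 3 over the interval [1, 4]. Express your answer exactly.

The difference (t**2 + 3*t - 9) - (2*t - 3) = t**2 + t - 6 changes sign at t = 2 inside [1, 4], so split the integral there.
∫[1,2] (t**2 + t - 6) dt = -13/6; the area of that piece is 13/6.
∫[2,4] (t**2 + t - 6) dt = 38/3.
Total area = 13/6 + 38/3 = 89/6.

89/6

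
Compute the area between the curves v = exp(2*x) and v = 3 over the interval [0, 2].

-17/2 + 3*log(3) + exp(4)/2

The difference (exp(2*x)) - (3) = exp(2*x) - 3 changes sign at x = log(3)/2 inside [0, 2], so split the integral there.
∫[0,log(3)/2] (exp(2*x) - 3) dx = 1 - 3*log(3)/2; the area of that piece is -1 + 3*log(3)/2.
∫[log(3)/2,2] (exp(2*x) - 3) dx = -15/2 + 3*log(3)/2 + exp(4)/2.
Total area = (-1 + 3*log(3)/2) + (-15/2 + 3*log(3)/2 + exp(4)/2) = -17/2 + 3*log(3) + exp(4)/2.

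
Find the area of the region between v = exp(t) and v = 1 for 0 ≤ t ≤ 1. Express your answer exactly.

-2 + exp(1)

On [0, 1], (exp(t)) - (1) = exp(t) - 1 is ≥ 0 throughout, so the area is a single integral of |exp(t) - 1|.
∫[0,1] (exp(t) - 1) dt = -2 + exp(1).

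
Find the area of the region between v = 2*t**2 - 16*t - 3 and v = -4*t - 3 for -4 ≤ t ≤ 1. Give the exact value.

144

The difference (2*t**2 - 16*t - 3) - (-4*t - 3) = 2*t**2 - 12*t changes sign at t = 0 inside [-4, 1], so split the integral there.
∫[-4,0] (2*t**2 - 12*t) dt = 416/3.
∫[0,1] (2*t**2 - 12*t) dt = -16/3; the area of that piece is 16/3.
Total area = 416/3 + 16/3 = 144.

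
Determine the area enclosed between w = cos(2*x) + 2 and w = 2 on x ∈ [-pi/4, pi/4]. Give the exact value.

On [-pi/4, pi/4], (cos(2*x) + 2) - (2) = cos(2*x) is ≥ 0 throughout, so the area is a single integral of |cos(2*x)|.
∫[-pi/4,pi/4] (cos(2*x)) dx = 1.

1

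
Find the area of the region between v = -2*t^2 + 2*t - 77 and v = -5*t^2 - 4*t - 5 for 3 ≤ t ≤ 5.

30

The difference (-2*t^2 + 2*t - 77) - (-5*t^2 - 4*t - 5) = 3*t^2 + 6*t - 72 changes sign at t = 4 inside [3, 5], so split the integral there.
∫[3,4] (3*t^2 + 6*t - 72) dt = -14; the area of that piece is 14.
∫[4,5] (3*t^2 + 6*t - 72) dt = 16.
Total area = 14 + 16 = 30.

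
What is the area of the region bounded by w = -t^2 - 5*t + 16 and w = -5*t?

Set the curves equal: -t^2 - 5*t + 16 = -5*t, so -t^2 + 16 = 0, which factors as -(t - 4)*(t + 4) = 0. The curves meet at t = -4, 4.
On [-4, 4], w = -t^2 - 5*t + 16 is on top; that piece has area ∫[-4,4] (-t^2 + 16) dt = 256/3.

256/3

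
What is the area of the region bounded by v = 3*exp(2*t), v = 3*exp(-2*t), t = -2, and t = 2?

-6 + 3*exp(-4) + 3*exp(4)

The difference (3*exp(2*t)) - (3*exp(-2*t)) = 3*exp(2*t) - 3*exp(-2*t) changes sign at t = 0 inside [-2, 2], so split the integral there.
∫[-2,0] (3*exp(2*t) - 3*exp(-2*t)) dt = -3*exp(4)/2 - 3*exp(-4)/2 + 3; the area of that piece is -3 + 3*exp(-4)/2 + 3*exp(4)/2.
∫[0,2] (3*exp(2*t) - 3*exp(-2*t)) dt = -3 + 3*exp(-4)/2 + 3*exp(4)/2.
Total area = (-3 + 3*exp(-4)/2 + 3*exp(4)/2) + (-3 + 3*exp(-4)/2 + 3*exp(4)/2) = -6 + 3*exp(-4) + 3*exp(4).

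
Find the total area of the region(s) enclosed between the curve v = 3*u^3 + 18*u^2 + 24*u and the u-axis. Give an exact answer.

24

The curve meets the u-axis where 3*u^3 + 18*u^2 + 24*u = 0, i.e. 3*u*(u + 2)*(u + 4) = 0, at u = -4, -2, 0.
On [-4, -2] the curve lies above the axis; ∫[-4,-2] (3*u^3 + 18*u^2 + 24*u) du = 12, giving area 12.
On [-2, 0] the curve lies below the axis; ∫[-2,0] (3*u^3 + 18*u^2 + 24*u) du = -12, giving area 12.
Total area = 12 + 12 = 24.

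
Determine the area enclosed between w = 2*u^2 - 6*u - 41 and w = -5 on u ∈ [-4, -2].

18

The difference (2*u^2 - 6*u - 41) - (-5) = 2*u^2 - 6*u - 36 changes sign at u = -3 inside [-4, -2], so split the integral there.
∫[-4,-3] (2*u^2 - 6*u - 36) du = 29/3.
∫[-3,-2] (2*u^2 - 6*u - 36) du = -25/3; the area of that piece is 25/3.
Total area = 29/3 + 25/3 = 18.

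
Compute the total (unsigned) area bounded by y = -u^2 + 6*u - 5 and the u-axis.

The curve meets the u-axis where -u^2 + 6*u - 5 = 0, i.e. -(u - 5)*(u - 1) = 0, at u = 1, 5.
On [1, 5] the curve lies above the axis; ∫[1,5] (-u^2 + 6*u - 5) du = 32/3, giving area 32/3.

32/3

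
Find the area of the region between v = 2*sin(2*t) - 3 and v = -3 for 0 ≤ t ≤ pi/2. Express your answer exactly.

On [0, pi/2], (2*sin(2*t) - 3) - (-3) = 2*sin(2*t) is ≥ 0 throughout, so the area is a single integral of |2*sin(2*t)|.
∫[0,pi/2] (2*sin(2*t)) dt = 2.

2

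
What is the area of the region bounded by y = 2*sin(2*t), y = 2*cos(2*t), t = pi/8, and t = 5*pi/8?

On [pi/8, 5*pi/8], (2*sin(2*t)) - (2*cos(2*t)) = 2*sin(2*t) - 2*cos(2*t) is ≥ 0 throughout, so the area is a single integral of |2*sin(2*t) - 2*cos(2*t)|.
∫[pi/8,5*pi/8] (2*sin(2*t) - 2*cos(2*t)) dt = 2*sqrt(2).

2*sqrt(2)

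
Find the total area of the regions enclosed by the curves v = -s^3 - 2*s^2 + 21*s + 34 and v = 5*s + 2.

Set the curves equal: -s^3 - 2*s^2 + 21*s + 34 = 5*s + 2, so -s^3 - 2*s^2 + 16*s + 32 = 0, which factors as -(s - 4)*(s + 2)*(s + 4) = 0. The curves meet at s = -4, -2, 4.
On [-4, -2], v = 5*s + 2 is on top; that piece has area ∫[-4,-2] (-(-s^3 - 2*s^2 + 16*s + 32)) ds = 28/3.
On [-2, 4], v = -s^3 - 2*s^2 + 21*s + 34 is on top; that piece has area ∫[-2,4] (-s^3 - 2*s^2 + 16*s + 32) ds = 180.
Total enclosed area = 28/3 + 180 = 568/3.

568/3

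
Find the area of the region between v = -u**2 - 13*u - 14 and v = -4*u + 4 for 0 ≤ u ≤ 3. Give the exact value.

207/2

On [0, 3], (-u**2 - 13*u - 14) - (-4*u + 4) = -u**2 - 9*u - 18 is ≤ 0 throughout, so the area is a single integral of |-u**2 - 9*u - 18|.
∫[0,3] (-u**2 - 9*u - 18) du = -207/2; the area of that piece is 207/2.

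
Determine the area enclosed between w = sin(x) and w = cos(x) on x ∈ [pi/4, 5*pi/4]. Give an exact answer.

On [pi/4, 5*pi/4], (sin(x)) - (cos(x)) = sin(x) - cos(x) is ≥ 0 throughout, so the area is a single integral of |sin(x) - cos(x)|.
∫[pi/4,5*pi/4] (sin(x) - cos(x)) dx = 2*sqrt(2).

2*sqrt(2)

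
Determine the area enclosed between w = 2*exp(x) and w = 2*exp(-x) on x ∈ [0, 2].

On [0, 2], (2*exp(x)) - (2*exp(-x)) = 2*exp(x) - 2*exp(-x) is ≥ 0 throughout, so the area is a single integral of |2*exp(x) - 2*exp(-x)|.
∫[0,2] (2*exp(x) - 2*exp(-x)) dx = -4 + 2*exp(-2) + 2*exp(2).

-4 + 2*exp(-2) + 2*exp(2)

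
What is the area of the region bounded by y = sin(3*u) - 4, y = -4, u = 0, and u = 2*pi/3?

4/3

The difference (sin(3*u) - 4) - (-4) = sin(3*u) changes sign at u = pi/3 inside [0, 2*pi/3], so split the integral there.
∫[0,pi/3] (sin(3*u)) du = 2/3.
∫[pi/3,2*pi/3] (sin(3*u)) du = -2/3; the area of that piece is 2/3.
Total area = 2/3 + 2/3 = 4/3.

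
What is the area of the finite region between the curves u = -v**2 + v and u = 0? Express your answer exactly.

1/6

Both boundary curves give u as a function of v, so integrate with respect to v. Setting them equal: -v**2 + v = 0, i.e. -v*(v - 1) = 0, so they meet at v = 0, 1.
For v in [0, 1], u = -v**2 + v is on the right; area = ∫[0,1] (-v**2 + v) dv = 1/6.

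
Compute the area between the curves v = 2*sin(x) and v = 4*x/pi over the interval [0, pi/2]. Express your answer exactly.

2 - pi/2

On [0, pi/2], (2*sin(x)) - (4*x/pi) = -4*x/pi + 2*sin(x) is ≥ 0 throughout, so the area is a single integral of |-4*x/pi + 2*sin(x)|.
∫[0,pi/2] (-4*x/pi + 2*sin(x)) dx = 2 - pi/2.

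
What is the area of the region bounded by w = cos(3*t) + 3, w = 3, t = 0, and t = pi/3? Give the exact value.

The difference (cos(3*t) + 3) - (3) = cos(3*t) changes sign at t = pi/6 inside [0, pi/3], so split the integral there.
∫[0,pi/6] (cos(3*t)) dt = 1/3.
∫[pi/6,pi/3] (cos(3*t)) dt = -1/3; the area of that piece is 1/3.
Total area = 1/3 + 1/3 = 2/3.

2/3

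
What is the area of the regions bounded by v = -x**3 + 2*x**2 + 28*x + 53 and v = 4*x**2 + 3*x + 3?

2459/6

Set the curves equal: -x**3 + 2*x**2 + 28*x + 53 = 4*x**2 + 3*x + 3, so -x**3 - 2*x**2 + 25*x + 50 = 0, which factors as -(x - 5)*(x + 2)*(x + 5) = 0. The curves meet at x = -5, -2, 5.
On [-5, -2], v = 4*x**2 + 3*x + 3 is on top; that piece has area ∫[-5,-2] (-(-x**3 - 2*x**2 + 25*x + 50)) dx = 153/4.
On [-2, 5], v = -x**3 + 2*x**2 + 28*x + 53 is on top; that piece has area ∫[-2,5] (-x**3 - 2*x**2 + 25*x + 50) dx = 4459/12.
Total enclosed area = 153/4 + 4459/12 = 2459/6.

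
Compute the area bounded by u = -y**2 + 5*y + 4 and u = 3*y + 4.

Both boundary curves give u as a function of y, so integrate with respect to y. Setting them equal: -y**2 + 2*y = 0, i.e. -y*(y - 2) = 0, so they meet at y = 0, 2.
For y in [0, 2], u = -y**2 + 5*y + 4 is on the right; area = ∫[0,2] (-y**2 + 2*y) dy = 4/3.

4/3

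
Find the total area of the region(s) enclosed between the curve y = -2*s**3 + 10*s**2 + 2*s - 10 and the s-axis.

The curve meets the s-axis where -2*s**3 + 10*s**2 + 2*s - 10 = 0, i.e. -2*(s - 5)*(s - 1)*(s + 1) = 0, at s = -1, 1, 5.
On [-1, 1] the curve lies below the axis; ∫[-1,1] (-2*s**3 + 10*s**2 + 2*s - 10) ds = -40/3, giving area 40/3.
On [1, 5] the curve lies above the axis; ∫[1,5] (-2*s**3 + 10*s**2 + 2*s - 10) ds = 256/3, giving area 256/3.
Total area = 40/3 + 256/3 = 296/3.

296/3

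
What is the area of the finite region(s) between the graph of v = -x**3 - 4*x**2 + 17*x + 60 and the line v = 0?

The curve meets the x-axis where -x**3 - 4*x**2 + 17*x + 60 = 0, i.e. -(x - 4)*(x + 3)*(x + 5) = 0, at x = -5, -3, 4.
On [-5, -3] the curve lies below the axis; ∫[-5,-3] (-x**3 - 4*x**2 + 17*x + 60) dx = -32/3, giving area 32/3.
On [-3, 4] the curve lies above the axis; ∫[-3,4] (-x**3 - 4*x**2 + 17*x + 60) dx = 3773/12, giving area 3773/12.
Total area = 32/3 + 3773/12 = 3901/12.

3901/12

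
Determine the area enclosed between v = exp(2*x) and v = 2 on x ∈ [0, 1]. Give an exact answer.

-7/2 + 2*log(2) + exp(2)/2

The difference (exp(2*x)) - (2) = exp(2*x) - 2 changes sign at x = log(2)/2 inside [0, 1], so split the integral there.
∫[0,log(2)/2] (exp(2*x) - 2) dx = 1/2 - log(2); the area of that piece is -1/2 + log(2).
∫[log(2)/2,1] (exp(2*x) - 2) dx = -3 + log(2) + exp(2)/2.
Total area = (-1/2 + log(2)) + (-3 + log(2) + exp(2)/2) = -7/2 + 2*log(2) + exp(2)/2.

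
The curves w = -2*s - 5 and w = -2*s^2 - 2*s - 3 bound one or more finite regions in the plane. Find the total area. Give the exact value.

8/3

Set the curves equal: -2*s - 5 = -2*s^2 - 2*s - 3, so 2*s^2 - 2 = 0, which factors as 2*(s - 1)*(s + 1) = 0. The curves meet at s = -1, 1.
On [-1, 1], w = -2*s^2 - 2*s - 3 is on top; that piece has area ∫[-1,1] (-(2*s^2 - 2)) ds = 8/3.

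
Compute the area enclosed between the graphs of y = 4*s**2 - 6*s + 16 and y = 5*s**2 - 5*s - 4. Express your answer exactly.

243/2

Set the curves equal: 4*s**2 - 6*s + 16 = 5*s**2 - 5*s - 4, so -s**2 - s + 20 = 0, which factors as -(s - 4)*(s + 5) = 0. The curves meet at s = -5, 4.
On [-5, 4], y = 4*s**2 - 6*s + 16 is on top; that piece has area ∫[-5,4] (-s**2 - s + 20) ds = 243/2.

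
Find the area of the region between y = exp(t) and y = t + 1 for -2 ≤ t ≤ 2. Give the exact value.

On [-2, 2], (exp(t)) - (t + 1) = -t + exp(t) - 1 is ≥ 0 throughout, so the area is a single integral of |-t + exp(t) - 1|.
∫[-2,2] (-t + exp(t) - 1) dt = -4 - exp(-2) + exp(2).

-4 - exp(-2) + exp(2)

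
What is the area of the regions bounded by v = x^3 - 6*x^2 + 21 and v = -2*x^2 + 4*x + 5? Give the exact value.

148/3

Set the curves equal: x^3 - 6*x^2 + 21 = -2*x^2 + 4*x + 5, so x^3 - 4*x^2 - 4*x + 16 = 0, which factors as (x - 4)*(x - 2)*(x + 2) = 0. The curves meet at x = -2, 2, 4.
On [-2, 2], v = x^3 - 6*x^2 + 21 is on top; that piece has area ∫[-2,2] (x^3 - 4*x^2 - 4*x + 16) dx = 128/3.
On [2, 4], v = -2*x^2 + 4*x + 5 is on top; that piece has area ∫[2,4] (-(x^3 - 4*x^2 - 4*x + 16)) dx = 20/3.
Total enclosed area = 128/3 + 20/3 = 148/3.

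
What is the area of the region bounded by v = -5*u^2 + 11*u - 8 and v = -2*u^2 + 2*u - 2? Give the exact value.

Set the curves equal: -5*u^2 + 11*u - 8 = -2*u^2 + 2*u - 2, so -3*u^2 + 9*u - 6 = 0, which factors as -3*(u - 2)*(u - 1) = 0. The curves meet at u = 1, 2.
On [1, 2], v = -5*u^2 + 11*u - 8 is on top; that piece has area ∫[1,2] (-3*u^2 + 9*u - 6) du = 1/2.

1/2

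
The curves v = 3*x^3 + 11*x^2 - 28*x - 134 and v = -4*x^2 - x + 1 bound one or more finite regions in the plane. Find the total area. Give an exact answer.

Set the curves equal: 3*x^3 + 11*x^2 - 28*x - 134 = -4*x^2 - x + 1, so 3*x^3 + 15*x^2 - 27*x - 135 = 0, which factors as 3*(x - 3)*(x + 3)*(x + 5) = 0. The curves meet at x = -5, -3, 3.
On [-5, -3], v = 3*x^3 + 11*x^2 - 28*x - 134 is on top; that piece has area ∫[-5,-3] (3*x^3 + 15*x^2 - 27*x - 135) dx = 28.
On [-3, 3], v = -4*x^2 - x + 1 is on top; that piece has area ∫[-3,3] (-(3*x^3 + 15*x^2 - 27*x - 135)) dx = 540.
Total enclosed area = 28 + 540 = 568.

568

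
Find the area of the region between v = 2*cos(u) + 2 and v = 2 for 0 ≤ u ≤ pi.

The difference (2*cos(u) + 2) - (2) = 2*cos(u) changes sign at u = pi/2 inside [0, pi], so split the integral there.
∫[0,pi/2] (2*cos(u)) du = 2.
∫[pi/2,pi] (2*cos(u)) du = -2; the area of that piece is 2.
Total area = 2 + 2 = 4.

4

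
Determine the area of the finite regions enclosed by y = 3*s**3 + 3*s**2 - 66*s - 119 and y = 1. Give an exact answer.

3901/4

Set the curves equal: 3*s**3 + 3*s**2 - 66*s - 119 = 1, so 3*s**3 + 3*s**2 - 66*s - 120 = 0, which factors as 3*(s - 5)*(s + 2)*(s + 4) = 0. The curves meet at s = -4, -2, 5.
On [-4, -2], y = 3*s**3 + 3*s**2 - 66*s - 119 is on top; that piece has area ∫[-4,-2] (3*s**3 + 3*s**2 - 66*s - 120) ds = 32.
On [-2, 5], y = 1 is on top; that piece has area ∫[-2,5] (-(3*s**3 + 3*s**2 - 66*s - 120)) ds = 3773/4.
Total enclosed area = 32 + 3773/4 = 3901/4.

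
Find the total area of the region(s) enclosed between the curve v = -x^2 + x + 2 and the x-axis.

The curve meets the x-axis where -x^2 + x + 2 = 0, i.e. -(x - 2)*(x + 1) = 0, at x = -1, 2.
On [-1, 2] the curve lies above the axis; ∫[-1,2] (-x^2 + x + 2) dx = 9/2, giving area 9/2.

9/2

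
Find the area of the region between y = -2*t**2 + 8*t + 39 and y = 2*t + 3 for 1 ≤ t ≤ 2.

121/3

On [1, 2], (-2*t**2 + 8*t + 39) - (2*t + 3) = -2*t**2 + 6*t + 36 is ≥ 0 throughout, so the area is a single integral of |-2*t**2 + 6*t + 36|.
∫[1,2] (-2*t**2 + 6*t + 36) dt = 121/3.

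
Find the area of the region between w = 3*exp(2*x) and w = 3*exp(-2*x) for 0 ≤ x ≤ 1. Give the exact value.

On [0, 1], (3*exp(2*x)) - (3*exp(-2*x)) = 3*exp(2*x) - 3*exp(-2*x) is ≥ 0 throughout, so the area is a single integral of |3*exp(2*x) - 3*exp(-2*x)|.
∫[0,1] (3*exp(2*x) - 3*exp(-2*x)) dx = -3 + 3*exp(-2)/2 + 3*exp(2)/2.

-3 + 3*exp(-2)/2 + 3*exp(2)/2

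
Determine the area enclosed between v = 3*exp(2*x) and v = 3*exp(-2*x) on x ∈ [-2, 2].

-6 + 3*exp(-4) + 3*exp(4)

The difference (3*exp(2*x)) - (3*exp(-2*x)) = 3*exp(2*x) - 3*exp(-2*x) changes sign at x = 0 inside [-2, 2], so split the integral there.
∫[-2,0] (3*exp(2*x) - 3*exp(-2*x)) dx = -3*exp(4)/2 - 3*exp(-4)/2 + 3; the area of that piece is -3 + 3*exp(-4)/2 + 3*exp(4)/2.
∫[0,2] (3*exp(2*x) - 3*exp(-2*x)) dx = -3 + 3*exp(-4)/2 + 3*exp(4)/2.
Total area = (-3 + 3*exp(-4)/2 + 3*exp(4)/2) + (-3 + 3*exp(-4)/2 + 3*exp(4)/2) = -6 + 3*exp(-4) + 3*exp(4).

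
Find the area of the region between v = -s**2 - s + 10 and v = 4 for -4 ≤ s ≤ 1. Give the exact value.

43/2

The difference (-s**2 - s + 10) - (4) = -s**2 - s + 6 changes sign at s = -3 inside [-4, 1], so split the integral there.
∫[-4,-3] (-s**2 - s + 6) ds = -17/6; the area of that piece is 17/6.
∫[-3,1] (-s**2 - s + 6) ds = 56/3.
Total area = 17/6 + 56/3 = 43/2.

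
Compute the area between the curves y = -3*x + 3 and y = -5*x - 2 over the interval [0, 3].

24

On [0, 3], (-3*x + 3) - (-5*x - 2) = 2*x + 5 is ≥ 0 throughout, so the area is a single integral of |2*x + 5|.
∫[0,3] (2*x + 5) dx = 24.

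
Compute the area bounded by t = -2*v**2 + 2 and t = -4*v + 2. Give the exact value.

8/3

Both boundary curves give t as a function of v, so integrate with respect to v. Setting them equal: -2*v**2 + 4*v = 0, i.e. -2*v*(v - 2) = 0, so they meet at v = 0, 2.
For v in [0, 2], t = -2*v**2 + 2 is on the right; area = ∫[0,2] (-2*v**2 + 4*v) dv = 8/3.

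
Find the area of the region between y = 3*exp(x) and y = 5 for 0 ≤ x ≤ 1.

-12 - 10*log(3) + 3*exp(1) + 10*log(5)

The difference (3*exp(x)) - (5) = 3*exp(x) - 5 changes sign at x = log(5/3) inside [0, 1], so split the integral there.
∫[0,log(5/3)] (3*exp(x) - 5) dx = log(243/3125) + 2; the area of that piece is -2 + log(3125/243).
∫[log(5/3),1] (3*exp(x) - 5) dx = -10 - 5*log(3) + 5*log(5) + 3*exp(1).
Total area = (-2 + log(3125/243)) + (-10 - 5*log(3) + 5*log(5) + 3*exp(1)) = -12 - 10*log(3) + 3*exp(1) + 10*log(5).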